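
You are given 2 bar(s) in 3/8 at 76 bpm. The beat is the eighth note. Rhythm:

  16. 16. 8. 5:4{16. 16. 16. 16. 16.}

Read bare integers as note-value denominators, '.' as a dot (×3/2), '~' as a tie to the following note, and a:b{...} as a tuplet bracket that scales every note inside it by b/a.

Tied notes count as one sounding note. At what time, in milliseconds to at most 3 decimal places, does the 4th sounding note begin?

note 4 onset = 3b = 2368.421ms

1. 0.0ms @ 0 + 592.105ms (3/4)
2. 592.105ms @ 3/4 + 592.105ms (3/4)
3. 1184.211ms @ 3/2 + 1184.211ms (3/2)
4. 2368.421ms @ 3 + 473.684ms (3/5)
5. 2842.105ms @ 18/5 + 473.684ms (3/5)
6. 3315.789ms @ 21/5 + 473.684ms (3/5)
7. 3789.474ms @ 24/5 + 473.684ms (3/5)
8. 4263.158ms @ 27/5 + 473.684ms (3/5)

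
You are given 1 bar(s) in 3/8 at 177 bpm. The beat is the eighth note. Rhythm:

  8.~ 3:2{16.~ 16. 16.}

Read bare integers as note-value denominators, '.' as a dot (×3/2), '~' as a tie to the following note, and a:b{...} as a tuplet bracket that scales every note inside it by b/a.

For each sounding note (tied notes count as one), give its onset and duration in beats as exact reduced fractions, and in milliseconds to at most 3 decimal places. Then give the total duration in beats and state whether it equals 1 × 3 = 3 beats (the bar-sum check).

1) 0.0ms=0b +847.458ms=5/2b
2) 847.458ms=5/2b +169.492ms=1/2b
Σ=3b of 3 (177bpm 3/8) — PASS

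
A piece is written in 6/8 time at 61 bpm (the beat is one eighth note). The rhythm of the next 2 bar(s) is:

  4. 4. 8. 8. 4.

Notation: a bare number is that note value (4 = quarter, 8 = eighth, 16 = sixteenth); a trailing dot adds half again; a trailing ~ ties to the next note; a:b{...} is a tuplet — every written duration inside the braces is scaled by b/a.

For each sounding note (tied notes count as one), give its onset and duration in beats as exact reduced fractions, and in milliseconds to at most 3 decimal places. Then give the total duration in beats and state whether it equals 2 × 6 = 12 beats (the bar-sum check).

1) 0.0ms=0b +2950.82ms=3b
2) 2950.82ms=3b +2950.82ms=3b
3) 5901.639ms=6b +1475.41ms=3/2b
4) 7377.049ms=15/2b +1475.41ms=3/2b
5) 8852.459ms=9b +2950.82ms=3b
Σ=12b of 12 (61bpm 6/8) — PASS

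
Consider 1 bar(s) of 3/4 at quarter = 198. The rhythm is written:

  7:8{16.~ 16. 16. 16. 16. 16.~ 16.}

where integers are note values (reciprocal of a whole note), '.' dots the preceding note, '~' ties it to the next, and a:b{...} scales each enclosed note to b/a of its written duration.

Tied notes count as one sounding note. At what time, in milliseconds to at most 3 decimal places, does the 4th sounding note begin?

1. 0.0ms @ 0 + 259.74ms (6/7)
2. 259.74ms @ 6/7 + 129.87ms (3/7)
3. 389.61ms @ 9/7 + 129.87ms (3/7)
4. 519.481ms @ 12/7 + 129.87ms (3/7)
5. 649.351ms @ 15/7 + 259.74ms (6/7)

note 4 onset = 12/7b = 519.481ms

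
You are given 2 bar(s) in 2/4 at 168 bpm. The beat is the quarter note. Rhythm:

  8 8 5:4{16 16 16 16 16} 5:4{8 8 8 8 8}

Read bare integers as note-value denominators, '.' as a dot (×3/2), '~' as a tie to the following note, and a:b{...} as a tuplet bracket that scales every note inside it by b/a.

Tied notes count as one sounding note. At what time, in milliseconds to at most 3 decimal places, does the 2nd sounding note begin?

1. 0.0ms @ 0 + 178.571ms (1/2)
2. 178.571ms @ 1/2 + 178.571ms (1/2)
3. 357.143ms @ 1 + 71.429ms (1/5)
4. 428.571ms @ 6/5 + 71.429ms (1/5)
5. 500.0ms @ 7/5 + 71.429ms (1/5)
6. 571.429ms @ 8/5 + 71.429ms (1/5)
7. 642.857ms @ 9/5 + 71.429ms (1/5)
8. 714.286ms @ 2 + 142.857ms (2/5)
9. 857.143ms @ 12/5 + 142.857ms (2/5)
10. 1000.0ms @ 14/5 + 142.857ms (2/5)
11. 1142.857ms @ 16/5 + 142.857ms (2/5)
12. 1285.714ms @ 18/5 + 142.857ms (2/5)

note 2 onset = 1/2b = 178.571ms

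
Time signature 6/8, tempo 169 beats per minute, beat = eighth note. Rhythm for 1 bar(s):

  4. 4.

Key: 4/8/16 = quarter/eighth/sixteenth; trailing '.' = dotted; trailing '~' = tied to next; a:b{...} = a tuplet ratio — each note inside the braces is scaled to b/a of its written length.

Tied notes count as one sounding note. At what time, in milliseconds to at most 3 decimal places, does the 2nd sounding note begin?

1. 0.0ms @ 0 + 1065.089ms (3)
2. 1065.089ms @ 3 + 1065.089ms (3)

note 2 onset = 3b = 1065.089ms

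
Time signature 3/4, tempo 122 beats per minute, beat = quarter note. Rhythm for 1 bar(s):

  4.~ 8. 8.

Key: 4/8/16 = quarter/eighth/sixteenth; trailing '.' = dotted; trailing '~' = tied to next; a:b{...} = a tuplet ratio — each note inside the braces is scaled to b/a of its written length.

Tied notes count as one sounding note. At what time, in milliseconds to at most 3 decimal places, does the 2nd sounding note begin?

note 2 onset = 9/4b = 1106.557ms

1. 0.0ms @ 0 + 1106.557ms (9/4)
2. 1106.557ms @ 9/4 + 368.852ms (3/4)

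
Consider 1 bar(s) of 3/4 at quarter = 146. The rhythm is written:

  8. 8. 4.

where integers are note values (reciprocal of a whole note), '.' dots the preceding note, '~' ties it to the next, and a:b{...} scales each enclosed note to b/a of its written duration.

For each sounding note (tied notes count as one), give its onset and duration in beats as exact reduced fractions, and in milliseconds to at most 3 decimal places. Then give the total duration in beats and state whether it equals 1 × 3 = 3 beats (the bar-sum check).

1) 0.0ms=0b +308.219ms=3/4b
2) 308.219ms=3/4b +308.219ms=3/4b
3) 616.438ms=3/2b +616.438ms=3/2b
Σ=3b of 3 (146bpm 3/4) — PASS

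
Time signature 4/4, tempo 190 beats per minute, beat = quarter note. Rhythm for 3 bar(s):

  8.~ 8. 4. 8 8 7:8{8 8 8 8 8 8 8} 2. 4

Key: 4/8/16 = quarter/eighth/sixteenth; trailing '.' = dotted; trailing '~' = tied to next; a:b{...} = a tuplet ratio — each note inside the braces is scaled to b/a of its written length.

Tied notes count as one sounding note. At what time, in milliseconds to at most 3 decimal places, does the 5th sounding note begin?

1. 0.0ms @ 0 + 473.684ms (3/2)
2. 473.684ms @ 3/2 + 473.684ms (3/2)
3. 947.368ms @ 3 + 157.895ms (1/2)
4. 1105.263ms @ 7/2 + 157.895ms (1/2)
5. 1263.158ms @ 4 + 180.451ms (4/7)
6. 1443.609ms @ 32/7 + 180.451ms (4/7)
7. 1624.06ms @ 36/7 + 180.451ms (4/7)
8. 1804.511ms @ 40/7 + 180.451ms (4/7)
9. 1984.962ms @ 44/7 + 180.451ms (4/7)
10. 2165.414ms @ 48/7 + 180.451ms (4/7)
11. 2345.865ms @ 52/7 + 180.451ms (4/7)
12. 2526.316ms @ 8 + 947.368ms (3)
13. 3473.684ms @ 11 + 315.789ms (1)

note 5 onset = 4b = 1263.158ms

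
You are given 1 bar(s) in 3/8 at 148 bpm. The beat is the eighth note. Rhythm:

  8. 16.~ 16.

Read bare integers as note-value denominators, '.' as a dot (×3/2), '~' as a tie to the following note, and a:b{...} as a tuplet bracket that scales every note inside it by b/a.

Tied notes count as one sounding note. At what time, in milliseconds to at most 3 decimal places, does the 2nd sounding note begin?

note 2 onset = 3/2b = 608.108ms

1. 0.0ms @ 0 + 608.108ms (3/2)
2. 608.108ms @ 3/2 + 608.108ms (3/2)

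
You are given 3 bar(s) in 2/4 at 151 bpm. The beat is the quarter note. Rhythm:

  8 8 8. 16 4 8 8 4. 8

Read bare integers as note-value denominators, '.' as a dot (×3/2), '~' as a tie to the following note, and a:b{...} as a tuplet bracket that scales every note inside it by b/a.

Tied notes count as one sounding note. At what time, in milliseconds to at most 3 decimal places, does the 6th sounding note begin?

1. 0.0ms @ 0 + 198.675ms (1/2)
2. 198.675ms @ 1/2 + 198.675ms (1/2)
3. 397.351ms @ 1 + 298.013ms (3/4)
4. 695.364ms @ 7/4 + 99.338ms (1/4)
5. 794.702ms @ 2 + 397.351ms (1)
6. 1192.053ms @ 3 + 198.675ms (1/2)
7. 1390.728ms @ 7/2 + 198.675ms (1/2)
8. 1589.404ms @ 4 + 596.026ms (3/2)
9. 2185.43ms @ 11/2 + 198.675ms (1/2)

note 6 onset = 3b = 1192.053ms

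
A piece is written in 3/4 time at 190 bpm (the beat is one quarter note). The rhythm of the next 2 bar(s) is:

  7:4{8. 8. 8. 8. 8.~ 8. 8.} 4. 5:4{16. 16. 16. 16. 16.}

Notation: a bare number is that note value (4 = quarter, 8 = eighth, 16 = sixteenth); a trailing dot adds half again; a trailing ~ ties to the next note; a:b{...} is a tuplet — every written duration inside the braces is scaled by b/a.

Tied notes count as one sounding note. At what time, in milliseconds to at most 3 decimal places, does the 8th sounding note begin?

note 8 onset = 9/2b = 1421.053ms

1. 0.0ms @ 0 + 135.338ms (3/7)
2. 135.338ms @ 3/7 + 135.338ms (3/7)
3. 270.677ms @ 6/7 + 135.338ms (3/7)
4. 406.015ms @ 9/7 + 135.338ms (3/7)
5. 541.353ms @ 12/7 + 270.677ms (6/7)
6. 812.03ms @ 18/7 + 135.338ms (3/7)
7. 947.368ms @ 3 + 473.684ms (3/2)
8. 1421.053ms @ 9/2 + 94.737ms (3/10)
9. 1515.789ms @ 24/5 + 94.737ms (3/10)
10. 1610.526ms @ 51/10 + 94.737ms (3/10)
11. 1705.263ms @ 27/5 + 94.737ms (3/10)
12. 1800.0ms @ 57/10 + 94.737ms (3/10)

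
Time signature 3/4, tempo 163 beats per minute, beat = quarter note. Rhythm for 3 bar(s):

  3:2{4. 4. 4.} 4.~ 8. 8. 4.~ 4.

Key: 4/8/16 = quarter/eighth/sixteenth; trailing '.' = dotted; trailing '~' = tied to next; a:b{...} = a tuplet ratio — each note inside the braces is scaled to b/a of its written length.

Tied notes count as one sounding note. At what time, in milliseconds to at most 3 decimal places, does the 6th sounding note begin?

1. 0.0ms @ 0 + 368.098ms (1)
2. 368.098ms @ 1 + 368.098ms (1)
3. 736.196ms @ 2 + 368.098ms (1)
4. 1104.294ms @ 3 + 828.221ms (9/4)
5. 1932.515ms @ 21/4 + 276.074ms (3/4)
6. 2208.589ms @ 6 + 1104.294ms (3)

note 6 onset = 6b = 2208.589ms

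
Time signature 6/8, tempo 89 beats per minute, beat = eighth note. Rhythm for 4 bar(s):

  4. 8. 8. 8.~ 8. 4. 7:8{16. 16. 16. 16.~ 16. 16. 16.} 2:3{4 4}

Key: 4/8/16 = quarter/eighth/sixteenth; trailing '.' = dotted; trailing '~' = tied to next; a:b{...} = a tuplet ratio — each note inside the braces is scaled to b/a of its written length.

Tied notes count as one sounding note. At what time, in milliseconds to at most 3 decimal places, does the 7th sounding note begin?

note 7 onset = 90/7b = 8667.737ms

1. 0.0ms @ 0 + 2022.472ms (3)
2. 2022.472ms @ 3 + 1011.236ms (3/2)
3. 3033.708ms @ 9/2 + 1011.236ms (3/2)
4. 4044.944ms @ 6 + 2022.472ms (3)
5. 6067.416ms @ 9 + 2022.472ms (3)
6. 8089.888ms @ 12 + 577.849ms (6/7)
7. 8667.737ms @ 90/7 + 577.849ms (6/7)
8. 9245.586ms @ 96/7 + 577.849ms (6/7)
9. 9823.435ms @ 102/7 + 1155.698ms (12/7)
10. 10979.133ms @ 114/7 + 577.849ms (6/7)
11. 11556.982ms @ 120/7 + 577.849ms (6/7)
12. 12134.831ms @ 18 + 2022.472ms (3)
13. 14157.303ms @ 21 + 2022.472ms (3)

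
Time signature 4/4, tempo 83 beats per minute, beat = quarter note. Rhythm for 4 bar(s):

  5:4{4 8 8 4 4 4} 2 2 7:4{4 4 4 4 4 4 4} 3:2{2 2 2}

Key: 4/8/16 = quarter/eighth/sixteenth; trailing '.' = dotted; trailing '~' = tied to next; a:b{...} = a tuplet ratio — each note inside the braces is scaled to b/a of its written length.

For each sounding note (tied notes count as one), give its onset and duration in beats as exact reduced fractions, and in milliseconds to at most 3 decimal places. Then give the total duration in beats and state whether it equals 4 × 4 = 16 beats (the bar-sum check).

1) 0.0ms=0b +578.313ms=4/5b
2) 578.313ms=4/5b +289.157ms=2/5b
3) 867.47ms=6/5b +289.157ms=2/5b
4) 1156.627ms=8/5b +578.313ms=4/5b
5) 1734.94ms=12/5b +578.313ms=4/5b
6) 2313.253ms=16/5b +578.313ms=4/5b
7) 2891.566ms=4b +1445.783ms=2b
8) 4337.349ms=6b +1445.783ms=2b
9) 5783.133ms=8b +413.081ms=4/7b
10) 6196.213ms=60/7b +413.081ms=4/7b
11) 6609.294ms=64/7b +413.081ms=4/7b
12) 7022.375ms=68/7b +413.081ms=4/7b
13) 7435.456ms=72/7b +413.081ms=4/7b
14) 7848.537ms=76/7b +413.081ms=4/7b
15) 8261.618ms=80/7b +413.081ms=4/7b
16) 8674.699ms=12b +963.855ms=4/3b
17) 9638.554ms=40/3b +963.855ms=4/3b
18) 10602.41ms=44/3b +963.855ms=4/3b
Σ=16b of 16 (83bpm 4/4) — PASS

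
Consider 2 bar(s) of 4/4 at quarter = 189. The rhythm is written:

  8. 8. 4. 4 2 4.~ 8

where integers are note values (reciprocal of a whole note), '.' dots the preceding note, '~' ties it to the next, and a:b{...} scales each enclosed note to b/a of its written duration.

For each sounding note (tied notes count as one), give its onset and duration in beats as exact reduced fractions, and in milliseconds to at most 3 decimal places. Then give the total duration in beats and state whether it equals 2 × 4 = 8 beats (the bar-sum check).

1) 0.0ms=0b +238.095ms=3/4b
2) 238.095ms=3/4b +238.095ms=3/4b
3) 476.19ms=3/2b +476.19ms=3/2b
4) 952.381ms=3b +317.46ms=1b
5) 1269.841ms=4b +634.921ms=2b
6) 1904.762ms=6b +634.921ms=2b
Σ=8b of 8 (189bpm 4/4) — PASS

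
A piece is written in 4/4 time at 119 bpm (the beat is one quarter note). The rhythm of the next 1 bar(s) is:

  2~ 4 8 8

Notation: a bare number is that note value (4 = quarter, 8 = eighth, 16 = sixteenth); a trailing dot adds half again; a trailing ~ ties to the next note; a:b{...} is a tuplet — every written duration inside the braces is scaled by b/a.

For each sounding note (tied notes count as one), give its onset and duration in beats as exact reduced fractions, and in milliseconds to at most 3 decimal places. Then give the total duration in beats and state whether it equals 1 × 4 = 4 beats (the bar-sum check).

1) 0.0ms=0b +1512.605ms=3b
2) 1512.605ms=3b +252.101ms=1/2b
3) 1764.706ms=7/2b +252.101ms=1/2b
Σ=4b of 4 (119bpm 4/4) — PASS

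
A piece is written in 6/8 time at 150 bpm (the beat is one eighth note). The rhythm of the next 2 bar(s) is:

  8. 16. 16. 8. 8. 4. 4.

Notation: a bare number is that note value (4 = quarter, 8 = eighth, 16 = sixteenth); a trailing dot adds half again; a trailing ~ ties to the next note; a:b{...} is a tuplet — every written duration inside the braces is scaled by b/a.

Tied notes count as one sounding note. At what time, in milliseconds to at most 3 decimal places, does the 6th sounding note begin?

1. 0.0ms @ 0 + 600.0ms (3/2)
2. 600.0ms @ 3/2 + 300.0ms (3/4)
3. 900.0ms @ 9/4 + 300.0ms (3/4)
4. 1200.0ms @ 3 + 600.0ms (3/2)
5. 1800.0ms @ 9/2 + 600.0ms (3/2)
6. 2400.0ms @ 6 + 1200.0ms (3)
7. 3600.0ms @ 9 + 1200.0ms (3)

note 6 onset = 6b = 2400.0ms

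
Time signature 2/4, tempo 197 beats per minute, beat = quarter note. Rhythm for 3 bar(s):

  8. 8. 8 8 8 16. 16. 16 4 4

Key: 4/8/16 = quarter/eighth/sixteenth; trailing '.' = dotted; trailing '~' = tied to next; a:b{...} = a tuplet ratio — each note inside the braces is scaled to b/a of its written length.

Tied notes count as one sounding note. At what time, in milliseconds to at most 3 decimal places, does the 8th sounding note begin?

1. 0.0ms @ 0 + 228.426ms (3/4)
2. 228.426ms @ 3/4 + 228.426ms (3/4)
3. 456.853ms @ 3/2 + 152.284ms (1/2)
4. 609.137ms @ 2 + 152.284ms (1/2)
5. 761.421ms @ 5/2 + 152.284ms (1/2)
6. 913.706ms @ 3 + 114.213ms (3/8)
7. 1027.919ms @ 27/8 + 114.213ms (3/8)
8. 1142.132ms @ 15/4 + 76.142ms (1/4)
9. 1218.274ms @ 4 + 304.569ms (1)
10. 1522.843ms @ 5 + 304.569ms (1)

note 8 onset = 15/4b = 1142.132ms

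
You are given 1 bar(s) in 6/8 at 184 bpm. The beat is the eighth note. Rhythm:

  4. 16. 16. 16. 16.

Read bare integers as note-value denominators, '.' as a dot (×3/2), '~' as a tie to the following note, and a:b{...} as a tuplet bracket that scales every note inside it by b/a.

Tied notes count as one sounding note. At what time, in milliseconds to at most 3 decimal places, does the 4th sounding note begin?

note 4 onset = 9/2b = 1467.391ms

1. 0.0ms @ 0 + 978.261ms (3)
2. 978.261ms @ 3 + 244.565ms (3/4)
3. 1222.826ms @ 15/4 + 244.565ms (3/4)
4. 1467.391ms @ 9/2 + 244.565ms (3/4)
5. 1711.957ms @ 21/4 + 244.565ms (3/4)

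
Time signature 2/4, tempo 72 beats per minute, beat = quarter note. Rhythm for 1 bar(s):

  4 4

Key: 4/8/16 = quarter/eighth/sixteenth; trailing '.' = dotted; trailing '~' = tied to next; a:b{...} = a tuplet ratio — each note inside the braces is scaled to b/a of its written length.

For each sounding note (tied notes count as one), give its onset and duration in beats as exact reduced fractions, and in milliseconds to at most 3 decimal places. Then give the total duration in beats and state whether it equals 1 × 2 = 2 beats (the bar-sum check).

1) 0.0ms=0b +833.333ms=1b
2) 833.333ms=1b +833.333ms=1b
Σ=2b of 2 (72bpm 2/4) — PASS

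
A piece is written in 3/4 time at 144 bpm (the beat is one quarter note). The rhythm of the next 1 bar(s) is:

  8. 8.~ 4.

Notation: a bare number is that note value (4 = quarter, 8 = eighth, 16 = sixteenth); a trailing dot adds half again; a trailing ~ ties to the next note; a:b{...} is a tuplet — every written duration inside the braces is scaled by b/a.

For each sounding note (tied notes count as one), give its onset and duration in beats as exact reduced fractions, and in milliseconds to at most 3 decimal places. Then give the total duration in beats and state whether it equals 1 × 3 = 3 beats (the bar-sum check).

1) 0.0ms=0b +312.5ms=3/4b
2) 312.5ms=3/4b +937.5ms=9/4b
Σ=3b of 3 (144bpm 3/4) — PASS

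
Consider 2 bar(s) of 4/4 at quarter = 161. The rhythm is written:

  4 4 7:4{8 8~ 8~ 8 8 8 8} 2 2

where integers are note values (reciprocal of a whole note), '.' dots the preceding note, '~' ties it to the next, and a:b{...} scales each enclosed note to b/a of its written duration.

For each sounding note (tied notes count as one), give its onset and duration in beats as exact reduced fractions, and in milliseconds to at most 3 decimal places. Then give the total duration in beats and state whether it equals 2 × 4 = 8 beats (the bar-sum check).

1) 0.0ms=0b +372.671ms=1b
2) 372.671ms=1b +372.671ms=1b
3) 745.342ms=2b +106.477ms=2/7b
4) 851.819ms=16/7b +319.432ms=6/7b
5) 1171.251ms=22/7b +106.477ms=2/7b
6) 1277.728ms=24/7b +106.477ms=2/7b
7) 1384.206ms=26/7b +106.477ms=2/7b
8) 1490.683ms=4b +745.342ms=2b
9) 2236.025ms=6b +745.342ms=2b
Σ=8b of 8 (161bpm 4/4) — PASS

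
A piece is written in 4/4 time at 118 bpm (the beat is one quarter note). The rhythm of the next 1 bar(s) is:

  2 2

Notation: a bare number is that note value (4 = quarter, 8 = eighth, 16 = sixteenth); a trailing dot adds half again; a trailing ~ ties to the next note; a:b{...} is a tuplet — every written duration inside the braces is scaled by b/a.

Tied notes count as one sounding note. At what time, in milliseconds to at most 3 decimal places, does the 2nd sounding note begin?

note 2 onset = 2b = 1016.949ms

1. 0.0ms @ 0 + 1016.949ms (2)
2. 1016.949ms @ 2 + 1016.949ms (2)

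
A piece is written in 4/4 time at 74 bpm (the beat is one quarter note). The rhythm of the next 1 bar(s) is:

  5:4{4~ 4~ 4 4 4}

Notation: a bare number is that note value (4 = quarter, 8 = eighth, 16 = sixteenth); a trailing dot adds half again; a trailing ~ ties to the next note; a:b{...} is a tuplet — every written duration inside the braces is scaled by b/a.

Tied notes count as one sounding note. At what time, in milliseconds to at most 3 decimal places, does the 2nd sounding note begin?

1. 0.0ms @ 0 + 1945.946ms (12/5)
2. 1945.946ms @ 12/5 + 648.649ms (4/5)
3. 2594.595ms @ 16/5 + 648.649ms (4/5)

note 2 onset = 12/5b = 1945.946ms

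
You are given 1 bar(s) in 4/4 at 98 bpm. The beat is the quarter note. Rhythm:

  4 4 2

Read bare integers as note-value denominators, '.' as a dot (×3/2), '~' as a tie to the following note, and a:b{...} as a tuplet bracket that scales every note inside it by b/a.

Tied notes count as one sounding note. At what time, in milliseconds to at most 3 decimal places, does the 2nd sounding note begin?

1. 0.0ms @ 0 + 612.245ms (1)
2. 612.245ms @ 1 + 612.245ms (1)
3. 1224.49ms @ 2 + 1224.49ms (2)

note 2 onset = 1b = 612.245ms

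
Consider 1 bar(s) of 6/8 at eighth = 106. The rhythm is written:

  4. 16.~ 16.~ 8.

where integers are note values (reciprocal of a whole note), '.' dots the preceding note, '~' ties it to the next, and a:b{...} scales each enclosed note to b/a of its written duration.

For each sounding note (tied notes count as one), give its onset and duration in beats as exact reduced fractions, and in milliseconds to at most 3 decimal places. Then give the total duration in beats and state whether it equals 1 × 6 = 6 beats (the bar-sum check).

1) 0.0ms=0b +1698.113ms=3b
2) 1698.113ms=3b +1698.113ms=3b
Σ=6b of 6 (106bpm 6/8) — PASS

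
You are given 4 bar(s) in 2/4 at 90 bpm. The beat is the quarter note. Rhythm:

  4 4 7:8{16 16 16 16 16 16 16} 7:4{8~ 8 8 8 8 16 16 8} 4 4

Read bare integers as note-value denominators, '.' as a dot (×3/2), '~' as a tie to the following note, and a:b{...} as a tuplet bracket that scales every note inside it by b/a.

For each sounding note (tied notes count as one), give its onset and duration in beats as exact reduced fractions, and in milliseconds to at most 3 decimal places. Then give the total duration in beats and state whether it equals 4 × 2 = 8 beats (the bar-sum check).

1) 0.0ms=0b +666.667ms=1b
2) 666.667ms=1b +666.667ms=1b
3) 1333.333ms=2b +190.476ms=2/7b
4) 1523.81ms=16/7b +190.476ms=2/7b
5) 1714.286ms=18/7b +190.476ms=2/7b
6) 1904.762ms=20/7b +190.476ms=2/7b
7) 2095.238ms=22/7b +190.476ms=2/7b
8) 2285.714ms=24/7b +190.476ms=2/7b
9) 2476.19ms=26/7b +190.476ms=2/7b
10) 2666.667ms=4b +380.952ms=4/7b
11) 3047.619ms=32/7b +190.476ms=2/7b
12) 3238.095ms=34/7b +190.476ms=2/7b
13) 3428.571ms=36/7b +190.476ms=2/7b
14) 3619.048ms=38/7b +95.238ms=1/7b
15) 3714.286ms=39/7b +95.238ms=1/7b
16) 3809.524ms=40/7b +190.476ms=2/7b
17) 4000.0ms=6b +666.667ms=1b
18) 4666.667ms=7b +666.667ms=1b
Σ=8b of 8 (90bpm 2/4) — PASS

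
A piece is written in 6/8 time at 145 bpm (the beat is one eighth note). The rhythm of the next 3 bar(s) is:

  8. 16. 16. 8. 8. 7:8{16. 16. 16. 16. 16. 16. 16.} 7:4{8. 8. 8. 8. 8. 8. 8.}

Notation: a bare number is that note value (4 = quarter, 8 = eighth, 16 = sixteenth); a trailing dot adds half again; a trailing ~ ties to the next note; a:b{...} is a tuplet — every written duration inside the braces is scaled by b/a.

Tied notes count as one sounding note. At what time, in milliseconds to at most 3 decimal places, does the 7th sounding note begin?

1. 0.0ms @ 0 + 620.69ms (3/2)
2. 620.69ms @ 3/2 + 310.345ms (3/4)
3. 931.034ms @ 9/4 + 310.345ms (3/4)
4. 1241.379ms @ 3 + 620.69ms (3/2)
5. 1862.069ms @ 9/2 + 620.69ms (3/2)
6. 2482.759ms @ 6 + 354.68ms (6/7)
7. 2837.438ms @ 48/7 + 354.68ms (6/7)
8. 3192.118ms @ 54/7 + 354.68ms (6/7)
9. 3546.798ms @ 60/7 + 354.68ms (6/7)
10. 3901.478ms @ 66/7 + 354.68ms (6/7)
11. 4256.158ms @ 72/7 + 354.68ms (6/7)
12. 4610.837ms @ 78/7 + 354.68ms (6/7)
13. 4965.517ms @ 12 + 354.68ms (6/7)
14. 5320.197ms @ 90/7 + 354.68ms (6/7)
15. 5674.877ms @ 96/7 + 354.68ms (6/7)
16. 6029.557ms @ 102/7 + 354.68ms (6/7)
17. 6384.236ms @ 108/7 + 354.68ms (6/7)
18. 6738.916ms @ 114/7 + 354.68ms (6/7)
19. 7093.596ms @ 120/7 + 354.68ms (6/7)

note 7 onset = 48/7b = 2837.438ms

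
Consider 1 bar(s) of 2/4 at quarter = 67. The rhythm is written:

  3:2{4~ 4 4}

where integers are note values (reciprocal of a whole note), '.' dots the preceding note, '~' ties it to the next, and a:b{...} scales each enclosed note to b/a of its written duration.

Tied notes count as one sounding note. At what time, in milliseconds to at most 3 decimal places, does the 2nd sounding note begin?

1. 0.0ms @ 0 + 1194.03ms (4/3)
2. 1194.03ms @ 4/3 + 597.015ms (2/3)

note 2 onset = 4/3b = 1194.03ms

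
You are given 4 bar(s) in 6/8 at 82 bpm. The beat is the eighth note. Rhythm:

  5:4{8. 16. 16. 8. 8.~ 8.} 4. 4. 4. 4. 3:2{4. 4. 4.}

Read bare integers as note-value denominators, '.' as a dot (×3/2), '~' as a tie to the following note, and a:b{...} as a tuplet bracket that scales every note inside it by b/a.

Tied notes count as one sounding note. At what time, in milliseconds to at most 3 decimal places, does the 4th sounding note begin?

1. 0.0ms @ 0 + 878.049ms (6/5)
2. 878.049ms @ 6/5 + 439.024ms (3/5)
3. 1317.073ms @ 9/5 + 439.024ms (3/5)
4. 1756.098ms @ 12/5 + 878.049ms (6/5)
5. 2634.146ms @ 18/5 + 1756.098ms (12/5)
6. 4390.244ms @ 6 + 2195.122ms (3)
7. 6585.366ms @ 9 + 2195.122ms (3)
8. 8780.488ms @ 12 + 2195.122ms (3)
9. 10975.61ms @ 15 + 2195.122ms (3)
10. 13170.732ms @ 18 + 1463.415ms (2)
11. 14634.146ms @ 20 + 1463.415ms (2)
12. 16097.561ms @ 22 + 1463.415ms (2)

note 4 onset = 12/5b = 1756.098ms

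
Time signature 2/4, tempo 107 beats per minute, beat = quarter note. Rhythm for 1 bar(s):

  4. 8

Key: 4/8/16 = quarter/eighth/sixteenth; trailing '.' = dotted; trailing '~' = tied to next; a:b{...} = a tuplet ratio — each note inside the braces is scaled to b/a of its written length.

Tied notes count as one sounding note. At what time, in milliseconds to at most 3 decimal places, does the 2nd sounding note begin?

1. 0.0ms @ 0 + 841.121ms (3/2)
2. 841.121ms @ 3/2 + 280.374ms (1/2)

note 2 onset = 3/2b = 841.121ms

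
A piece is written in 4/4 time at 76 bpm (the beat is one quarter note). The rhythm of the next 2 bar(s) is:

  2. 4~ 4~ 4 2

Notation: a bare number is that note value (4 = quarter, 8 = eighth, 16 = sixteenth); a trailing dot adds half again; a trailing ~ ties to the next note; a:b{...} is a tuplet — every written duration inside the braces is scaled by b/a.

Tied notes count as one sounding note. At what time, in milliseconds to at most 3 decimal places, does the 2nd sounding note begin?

note 2 onset = 3b = 2368.421ms

1. 0.0ms @ 0 + 2368.421ms (3)
2. 2368.421ms @ 3 + 2368.421ms (3)
3. 4736.842ms @ 6 + 1578.947ms (2)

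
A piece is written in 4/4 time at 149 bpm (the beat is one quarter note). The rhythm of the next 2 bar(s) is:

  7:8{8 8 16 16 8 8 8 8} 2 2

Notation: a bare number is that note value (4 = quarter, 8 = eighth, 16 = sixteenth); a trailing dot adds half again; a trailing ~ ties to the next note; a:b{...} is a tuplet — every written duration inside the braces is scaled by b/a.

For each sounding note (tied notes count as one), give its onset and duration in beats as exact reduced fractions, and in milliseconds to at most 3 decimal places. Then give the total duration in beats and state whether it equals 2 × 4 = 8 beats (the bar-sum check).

1) 0.0ms=0b +230.105ms=4/7b
2) 230.105ms=4/7b +230.105ms=4/7b
3) 460.211ms=8/7b +115.053ms=2/7b
4) 575.264ms=10/7b +115.053ms=2/7b
5) 690.316ms=12/7b +230.105ms=4/7b
6) 920.422ms=16/7b +230.105ms=4/7b
7) 1150.527ms=20/7b +230.105ms=4/7b
8) 1380.633ms=24/7b +230.105ms=4/7b
9) 1610.738ms=4b +805.369ms=2b
10) 2416.107ms=6b +805.369ms=2b
Σ=8b of 8 (149bpm 4/4) — PASS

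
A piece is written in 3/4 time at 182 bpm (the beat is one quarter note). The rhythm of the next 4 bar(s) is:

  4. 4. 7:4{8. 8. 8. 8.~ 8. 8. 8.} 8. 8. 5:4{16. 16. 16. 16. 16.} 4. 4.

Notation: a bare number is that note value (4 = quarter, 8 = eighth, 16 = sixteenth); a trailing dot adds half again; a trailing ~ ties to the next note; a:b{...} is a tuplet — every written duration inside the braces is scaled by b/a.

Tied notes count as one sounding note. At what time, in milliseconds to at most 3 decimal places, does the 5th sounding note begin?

note 5 onset = 27/7b = 1271.586ms

1. 0.0ms @ 0 + 494.505ms (3/2)
2. 494.505ms @ 3/2 + 494.505ms (3/2)
3. 989.011ms @ 3 + 141.287ms (3/7)
4. 1130.298ms @ 24/7 + 141.287ms (3/7)
5. 1271.586ms @ 27/7 + 141.287ms (3/7)
6. 1412.873ms @ 30/7 + 282.575ms (6/7)
7. 1695.447ms @ 36/7 + 141.287ms (3/7)
8. 1836.735ms @ 39/7 + 141.287ms (3/7)
9. 1978.022ms @ 6 + 247.253ms (3/4)
10. 2225.275ms @ 27/4 + 247.253ms (3/4)
11. 2472.527ms @ 15/2 + 98.901ms (3/10)
12. 2571.429ms @ 39/5 + 98.901ms (3/10)
13. 2670.33ms @ 81/10 + 98.901ms (3/10)
14. 2769.231ms @ 42/5 + 98.901ms (3/10)
15. 2868.132ms @ 87/10 + 98.901ms (3/10)
16. 2967.033ms @ 9 + 494.505ms (3/2)
17. 3461.538ms @ 21/2 + 494.505ms (3/2)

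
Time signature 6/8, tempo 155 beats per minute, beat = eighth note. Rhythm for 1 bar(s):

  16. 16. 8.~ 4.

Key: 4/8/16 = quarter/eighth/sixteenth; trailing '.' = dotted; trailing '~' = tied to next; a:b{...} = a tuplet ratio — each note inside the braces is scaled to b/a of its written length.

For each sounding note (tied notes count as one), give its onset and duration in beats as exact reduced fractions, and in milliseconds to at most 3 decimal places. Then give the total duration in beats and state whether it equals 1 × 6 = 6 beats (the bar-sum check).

1) 0.0ms=0b +290.323ms=3/4b
2) 290.323ms=3/4b +290.323ms=3/4b
3) 580.645ms=3/2b +1741.935ms=9/2b
Σ=6b of 6 (155bpm 6/8) — PASS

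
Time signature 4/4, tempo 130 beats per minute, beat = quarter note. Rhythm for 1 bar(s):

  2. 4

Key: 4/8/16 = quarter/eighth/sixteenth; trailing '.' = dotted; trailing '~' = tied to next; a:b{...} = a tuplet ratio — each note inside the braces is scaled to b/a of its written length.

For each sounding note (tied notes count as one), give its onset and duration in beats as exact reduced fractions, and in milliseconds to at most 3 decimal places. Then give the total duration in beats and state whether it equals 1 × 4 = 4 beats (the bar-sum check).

1) 0.0ms=0b +1384.615ms=3b
2) 1384.615ms=3b +461.538ms=1b
Σ=4b of 4 (130bpm 4/4) — PASS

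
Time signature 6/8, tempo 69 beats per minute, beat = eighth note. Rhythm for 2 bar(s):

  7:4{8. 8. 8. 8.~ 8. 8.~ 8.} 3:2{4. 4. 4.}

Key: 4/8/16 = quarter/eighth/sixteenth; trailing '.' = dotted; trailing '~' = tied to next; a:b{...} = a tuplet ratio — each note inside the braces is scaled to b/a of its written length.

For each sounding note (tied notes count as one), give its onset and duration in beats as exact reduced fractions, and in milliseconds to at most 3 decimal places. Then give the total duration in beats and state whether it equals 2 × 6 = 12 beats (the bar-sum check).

1) 0.0ms=0b +745.342ms=6/7b
2) 745.342ms=6/7b +745.342ms=6/7b
3) 1490.683ms=12/7b +745.342ms=6/7b
4) 2236.025ms=18/7b +1490.683ms=12/7b
5) 3726.708ms=30/7b +1490.683ms=12/7b
6) 5217.391ms=6b +1739.13ms=2b
7) 6956.522ms=8b +1739.13ms=2b
8) 8695.652ms=10b +1739.13ms=2b
Σ=12b of 12 (69bpm 6/8) — PASS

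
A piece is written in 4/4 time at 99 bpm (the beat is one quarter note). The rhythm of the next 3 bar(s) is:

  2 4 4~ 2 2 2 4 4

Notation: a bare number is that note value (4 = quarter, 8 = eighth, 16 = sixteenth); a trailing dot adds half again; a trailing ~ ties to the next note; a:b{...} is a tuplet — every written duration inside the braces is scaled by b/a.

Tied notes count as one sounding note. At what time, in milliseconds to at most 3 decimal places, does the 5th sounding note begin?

1. 0.0ms @ 0 + 1212.121ms (2)
2. 1212.121ms @ 2 + 606.061ms (1)
3. 1818.182ms @ 3 + 1818.182ms (3)
4. 3636.364ms @ 6 + 1212.121ms (2)
5. 4848.485ms @ 8 + 1212.121ms (2)
6. 6060.606ms @ 10 + 606.061ms (1)
7. 6666.667ms @ 11 + 606.061ms (1)

note 5 onset = 8b = 4848.485ms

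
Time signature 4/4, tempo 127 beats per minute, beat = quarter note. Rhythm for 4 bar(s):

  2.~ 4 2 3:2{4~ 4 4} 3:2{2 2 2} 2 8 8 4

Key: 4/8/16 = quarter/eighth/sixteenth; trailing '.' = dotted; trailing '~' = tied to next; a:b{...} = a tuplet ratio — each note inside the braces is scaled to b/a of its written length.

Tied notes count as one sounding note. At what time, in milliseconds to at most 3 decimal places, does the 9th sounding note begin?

1. 0.0ms @ 0 + 1889.764ms (4)
2. 1889.764ms @ 4 + 944.882ms (2)
3. 2834.646ms @ 6 + 629.921ms (4/3)
4. 3464.567ms @ 22/3 + 314.961ms (2/3)
5. 3779.528ms @ 8 + 629.921ms (4/3)
6. 4409.449ms @ 28/3 + 629.921ms (4/3)
7. 5039.37ms @ 32/3 + 629.921ms (4/3)
8. 5669.291ms @ 12 + 944.882ms (2)
9. 6614.173ms @ 14 + 236.22ms (1/2)
10. 6850.394ms @ 29/2 + 236.22ms (1/2)
11. 7086.614ms @ 15 + 472.441ms (1)

note 9 onset = 14b = 6614.173ms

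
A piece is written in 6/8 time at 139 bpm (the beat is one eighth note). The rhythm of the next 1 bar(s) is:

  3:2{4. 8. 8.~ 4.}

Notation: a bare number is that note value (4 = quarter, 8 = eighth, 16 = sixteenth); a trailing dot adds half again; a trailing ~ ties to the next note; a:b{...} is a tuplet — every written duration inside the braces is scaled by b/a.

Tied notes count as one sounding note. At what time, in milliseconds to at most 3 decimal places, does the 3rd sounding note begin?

1. 0.0ms @ 0 + 863.309ms (2)
2. 863.309ms @ 2 + 431.655ms (1)
3. 1294.964ms @ 3 + 1294.964ms (3)

note 3 onset = 3b = 1294.964ms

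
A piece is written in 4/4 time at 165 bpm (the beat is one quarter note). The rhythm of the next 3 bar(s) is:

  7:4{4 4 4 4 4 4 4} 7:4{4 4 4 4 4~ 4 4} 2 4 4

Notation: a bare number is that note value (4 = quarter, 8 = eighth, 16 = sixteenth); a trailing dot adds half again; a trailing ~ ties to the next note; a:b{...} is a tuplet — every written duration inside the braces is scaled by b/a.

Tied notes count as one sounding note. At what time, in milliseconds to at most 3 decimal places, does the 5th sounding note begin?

note 5 onset = 16/7b = 831.169ms

1. 0.0ms @ 0 + 207.792ms (4/7)
2. 207.792ms @ 4/7 + 207.792ms (4/7)
3. 415.584ms @ 8/7 + 207.792ms (4/7)
4. 623.377ms @ 12/7 + 207.792ms (4/7)
5. 831.169ms @ 16/7 + 207.792ms (4/7)
6. 1038.961ms @ 20/7 + 207.792ms (4/7)
7. 1246.753ms @ 24/7 + 207.792ms (4/7)
8. 1454.545ms @ 4 + 207.792ms (4/7)
9. 1662.338ms @ 32/7 + 207.792ms (4/7)
10. 1870.13ms @ 36/7 + 207.792ms (4/7)
11. 2077.922ms @ 40/7 + 207.792ms (4/7)
12. 2285.714ms @ 44/7 + 415.584ms (8/7)
13. 2701.299ms @ 52/7 + 207.792ms (4/7)
14. 2909.091ms @ 8 + 727.273ms (2)
15. 3636.364ms @ 10 + 363.636ms (1)
16. 4000.0ms @ 11 + 363.636ms (1)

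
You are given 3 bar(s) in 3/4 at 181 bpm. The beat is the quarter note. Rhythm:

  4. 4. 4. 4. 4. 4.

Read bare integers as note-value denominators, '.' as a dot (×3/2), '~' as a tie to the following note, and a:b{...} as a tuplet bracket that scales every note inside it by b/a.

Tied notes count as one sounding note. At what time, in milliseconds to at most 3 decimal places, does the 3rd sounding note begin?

note 3 onset = 3b = 994.475ms

1. 0.0ms @ 0 + 497.238ms (3/2)
2. 497.238ms @ 3/2 + 497.238ms (3/2)
3. 994.475ms @ 3 + 497.238ms (3/2)
4. 1491.713ms @ 9/2 + 497.238ms (3/2)
5. 1988.95ms @ 6 + 497.238ms (3/2)
6. 2486.188ms @ 15/2 + 497.238ms (3/2)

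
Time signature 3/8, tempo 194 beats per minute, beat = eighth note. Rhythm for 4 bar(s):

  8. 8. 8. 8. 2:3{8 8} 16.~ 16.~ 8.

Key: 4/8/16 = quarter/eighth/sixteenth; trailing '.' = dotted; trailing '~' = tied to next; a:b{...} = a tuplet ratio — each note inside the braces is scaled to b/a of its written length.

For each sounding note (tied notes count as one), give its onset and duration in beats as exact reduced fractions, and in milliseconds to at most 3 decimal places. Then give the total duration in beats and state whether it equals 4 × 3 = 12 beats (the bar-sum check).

1) 0.0ms=0b +463.918ms=3/2b
2) 463.918ms=3/2b +463.918ms=3/2b
3) 927.835ms=3b +463.918ms=3/2b
4) 1391.753ms=9/2b +463.918ms=3/2b
5) 1855.67ms=6b +463.918ms=3/2b
6) 2319.588ms=15/2b +463.918ms=3/2b
7) 2783.505ms=9b +927.835ms=3b
Σ=12b of 12 (194bpm 3/8) — PASS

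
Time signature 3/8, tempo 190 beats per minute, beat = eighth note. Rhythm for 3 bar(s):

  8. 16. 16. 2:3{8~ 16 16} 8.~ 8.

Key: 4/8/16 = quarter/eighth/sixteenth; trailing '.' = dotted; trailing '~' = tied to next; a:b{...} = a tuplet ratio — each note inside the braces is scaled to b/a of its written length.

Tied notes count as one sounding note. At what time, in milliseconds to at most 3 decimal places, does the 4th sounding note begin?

1. 0.0ms @ 0 + 473.684ms (3/2)
2. 473.684ms @ 3/2 + 236.842ms (3/4)
3. 710.526ms @ 9/4 + 236.842ms (3/4)
4. 947.368ms @ 3 + 710.526ms (9/4)
5. 1657.895ms @ 21/4 + 236.842ms (3/4)
6. 1894.737ms @ 6 + 947.368ms (3)

note 4 onset = 3b = 947.368ms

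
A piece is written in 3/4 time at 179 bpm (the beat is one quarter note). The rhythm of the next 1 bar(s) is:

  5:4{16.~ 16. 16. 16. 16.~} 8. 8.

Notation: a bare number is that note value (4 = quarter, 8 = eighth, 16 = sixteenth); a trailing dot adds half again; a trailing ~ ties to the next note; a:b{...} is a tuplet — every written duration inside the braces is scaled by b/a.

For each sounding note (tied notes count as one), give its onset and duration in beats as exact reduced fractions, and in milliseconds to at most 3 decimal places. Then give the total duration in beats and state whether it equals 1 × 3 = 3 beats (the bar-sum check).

1) 0.0ms=0b +201.117ms=3/5b
2) 201.117ms=3/5b +100.559ms=3/10b
3) 301.676ms=9/10b +100.559ms=3/10b
4) 402.235ms=6/5b +351.955ms=21/20b
5) 754.19ms=9/4b +251.397ms=3/4b
Σ=3b of 3 (179bpm 3/4) — PASS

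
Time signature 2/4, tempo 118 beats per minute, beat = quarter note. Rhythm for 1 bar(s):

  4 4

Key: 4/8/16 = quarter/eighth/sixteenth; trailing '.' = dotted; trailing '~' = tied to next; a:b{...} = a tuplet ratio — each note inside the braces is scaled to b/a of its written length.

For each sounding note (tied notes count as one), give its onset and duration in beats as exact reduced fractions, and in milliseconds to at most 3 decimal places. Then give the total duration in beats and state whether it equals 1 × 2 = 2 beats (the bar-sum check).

1) 0.0ms=0b +508.475ms=1b
2) 508.475ms=1b +508.475ms=1b
Σ=2b of 2 (118bpm 2/4) — PASS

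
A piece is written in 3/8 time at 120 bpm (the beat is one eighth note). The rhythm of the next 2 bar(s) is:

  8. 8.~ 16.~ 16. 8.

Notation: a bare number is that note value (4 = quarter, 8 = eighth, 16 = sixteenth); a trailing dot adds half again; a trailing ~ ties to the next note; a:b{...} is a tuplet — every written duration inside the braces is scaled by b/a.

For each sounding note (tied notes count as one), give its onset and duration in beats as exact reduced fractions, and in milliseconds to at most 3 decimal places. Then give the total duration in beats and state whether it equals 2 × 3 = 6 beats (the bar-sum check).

1) 0.0ms=0b +750.0ms=3/2b
2) 750.0ms=3/2b +1500.0ms=3b
3) 2250.0ms=9/2b +750.0ms=3/2b
Σ=6b of 6 (120bpm 3/8) — PASS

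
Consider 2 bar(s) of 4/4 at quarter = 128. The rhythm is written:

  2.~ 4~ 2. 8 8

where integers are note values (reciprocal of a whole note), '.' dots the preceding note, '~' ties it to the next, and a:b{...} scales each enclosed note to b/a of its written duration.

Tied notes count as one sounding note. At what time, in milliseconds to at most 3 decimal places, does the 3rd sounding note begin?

note 3 onset = 15/2b = 3515.625ms

1. 0.0ms @ 0 + 3281.25ms (7)
2. 3281.25ms @ 7 + 234.375ms (1/2)
3. 3515.625ms @ 15/2 + 234.375ms (1/2)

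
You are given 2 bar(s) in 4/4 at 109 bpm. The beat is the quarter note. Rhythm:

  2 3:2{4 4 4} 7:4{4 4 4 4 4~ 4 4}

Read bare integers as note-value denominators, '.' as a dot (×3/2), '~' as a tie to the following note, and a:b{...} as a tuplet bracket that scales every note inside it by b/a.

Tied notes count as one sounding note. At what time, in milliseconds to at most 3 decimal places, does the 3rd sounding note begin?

note 3 onset = 8/3b = 1467.89ms

1. 0.0ms @ 0 + 1100.917ms (2)
2. 1100.917ms @ 2 + 366.972ms (2/3)
3. 1467.89ms @ 8/3 + 366.972ms (2/3)
4. 1834.862ms @ 10/3 + 366.972ms (2/3)
5. 2201.835ms @ 4 + 314.548ms (4/7)
6. 2516.383ms @ 32/7 + 314.548ms (4/7)
7. 2830.931ms @ 36/7 + 314.548ms (4/7)
8. 3145.478ms @ 40/7 + 314.548ms (4/7)
9. 3460.026ms @ 44/7 + 629.096ms (8/7)
10. 4089.122ms @ 52/7 + 314.548ms (4/7)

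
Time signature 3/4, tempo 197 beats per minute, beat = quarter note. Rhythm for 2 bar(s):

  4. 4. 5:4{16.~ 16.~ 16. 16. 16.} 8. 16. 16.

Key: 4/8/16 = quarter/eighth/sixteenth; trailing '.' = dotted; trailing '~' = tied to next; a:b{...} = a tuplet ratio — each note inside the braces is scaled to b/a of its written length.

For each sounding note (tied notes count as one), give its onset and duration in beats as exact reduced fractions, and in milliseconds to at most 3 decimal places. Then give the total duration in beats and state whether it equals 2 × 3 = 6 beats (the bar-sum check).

1) 0.0ms=0b +456.853ms=3/2b
2) 456.853ms=3/2b +456.853ms=3/2b
3) 913.706ms=3b +274.112ms=9/10b
4) 1187.817ms=39/10b +91.371ms=3/10b
5) 1279.188ms=21/5b +91.371ms=3/10b
6) 1370.558ms=9/2b +228.426ms=3/4b
7) 1598.985ms=21/4b +114.213ms=3/8b
8) 1713.198ms=45/8b +114.213ms=3/8b
Σ=6b of 6 (197bpm 3/4) — PASS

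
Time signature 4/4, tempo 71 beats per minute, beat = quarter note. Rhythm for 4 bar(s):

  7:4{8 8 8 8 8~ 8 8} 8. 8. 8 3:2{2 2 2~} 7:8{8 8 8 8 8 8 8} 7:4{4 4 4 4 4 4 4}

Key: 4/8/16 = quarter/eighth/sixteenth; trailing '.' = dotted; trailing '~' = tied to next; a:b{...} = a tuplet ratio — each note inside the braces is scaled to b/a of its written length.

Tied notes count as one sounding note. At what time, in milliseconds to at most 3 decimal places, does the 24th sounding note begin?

1. 0.0ms @ 0 + 241.449ms (2/7)
2. 241.449ms @ 2/7 + 241.449ms (2/7)
3. 482.897ms @ 4/7 + 241.449ms (2/7)
4. 724.346ms @ 6/7 + 241.449ms (2/7)
5. 965.795ms @ 8/7 + 482.897ms (4/7)
6. 1448.692ms @ 12/7 + 241.449ms (2/7)
7. 1690.141ms @ 2 + 633.803ms (3/4)
8. 2323.944ms @ 11/4 + 633.803ms (3/4)
9. 2957.746ms @ 7/2 + 422.535ms (1/2)
10. 3380.282ms @ 4 + 1126.761ms (4/3)
11. 4507.042ms @ 16/3 + 1126.761ms (4/3)
12. 5633.803ms @ 20/3 + 1609.658ms (40/21)
13. 7243.461ms @ 60/7 + 482.897ms (4/7)
14. 7726.358ms @ 64/7 + 482.897ms (4/7)
15. 8209.256ms @ 68/7 + 482.897ms (4/7)
16. 8692.153ms @ 72/7 + 482.897ms (4/7)
17. 9175.05ms @ 76/7 + 482.897ms (4/7)
18. 9657.948ms @ 80/7 + 482.897ms (4/7)
19. 10140.845ms @ 12 + 482.897ms (4/7)
20. 10623.742ms @ 88/7 + 482.897ms (4/7)
21. 11106.64ms @ 92/7 + 482.897ms (4/7)
22. 11589.537ms @ 96/7 + 482.897ms (4/7)
23. 12072.435ms @ 100/7 + 482.897ms (4/7)
24. 12555.332ms @ 104/7 + 482.897ms (4/7)
25. 13038.229ms @ 108/7 + 482.897ms (4/7)

note 24 onset = 104/7b = 12555.332ms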